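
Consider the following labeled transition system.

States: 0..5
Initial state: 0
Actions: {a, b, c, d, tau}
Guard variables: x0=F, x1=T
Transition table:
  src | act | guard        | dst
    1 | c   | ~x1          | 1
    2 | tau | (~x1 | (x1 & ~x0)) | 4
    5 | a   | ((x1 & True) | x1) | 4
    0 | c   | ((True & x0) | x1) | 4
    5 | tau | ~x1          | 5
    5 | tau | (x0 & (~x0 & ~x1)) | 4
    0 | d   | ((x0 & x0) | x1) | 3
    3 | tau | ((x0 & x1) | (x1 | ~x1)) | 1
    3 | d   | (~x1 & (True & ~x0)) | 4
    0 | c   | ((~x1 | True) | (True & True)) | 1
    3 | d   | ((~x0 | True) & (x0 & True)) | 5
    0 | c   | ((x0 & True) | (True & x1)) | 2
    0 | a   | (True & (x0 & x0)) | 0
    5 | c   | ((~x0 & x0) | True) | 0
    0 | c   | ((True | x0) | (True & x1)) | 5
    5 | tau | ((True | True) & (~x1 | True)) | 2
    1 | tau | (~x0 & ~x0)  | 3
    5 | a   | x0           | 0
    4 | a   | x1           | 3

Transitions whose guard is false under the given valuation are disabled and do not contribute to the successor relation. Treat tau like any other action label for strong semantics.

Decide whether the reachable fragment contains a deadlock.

Answer: DEADLOCK-FREE

Trace:
R = {0,1,2,3,4,5}
  0: c→1  c→2  c→4  c→5  d→3  [5 exit(s)]
  1: tau→3  [1 exit(s)]
  2: tau→4  [1 exit(s)]
  3: tau→1  [1 exit(s)]
  4: a→3  [1 exit(s)]
  5: a→4  c→0  tau→2  [3 exit(s)]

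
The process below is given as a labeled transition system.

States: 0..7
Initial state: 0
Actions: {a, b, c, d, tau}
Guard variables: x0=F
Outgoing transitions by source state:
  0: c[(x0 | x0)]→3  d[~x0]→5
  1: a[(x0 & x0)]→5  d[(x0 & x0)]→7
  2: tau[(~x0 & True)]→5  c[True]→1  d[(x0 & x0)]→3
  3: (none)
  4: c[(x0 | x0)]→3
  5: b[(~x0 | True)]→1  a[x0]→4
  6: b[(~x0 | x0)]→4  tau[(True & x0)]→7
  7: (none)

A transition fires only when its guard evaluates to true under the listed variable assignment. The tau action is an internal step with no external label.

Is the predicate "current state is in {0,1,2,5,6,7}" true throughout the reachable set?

Answer: INVARIANT HOLDS

Analysis:
Inv-set: {0,1,2,5,6,7}
R = {0,1,5}
  0: ✓
  1: ✓
  5: ✓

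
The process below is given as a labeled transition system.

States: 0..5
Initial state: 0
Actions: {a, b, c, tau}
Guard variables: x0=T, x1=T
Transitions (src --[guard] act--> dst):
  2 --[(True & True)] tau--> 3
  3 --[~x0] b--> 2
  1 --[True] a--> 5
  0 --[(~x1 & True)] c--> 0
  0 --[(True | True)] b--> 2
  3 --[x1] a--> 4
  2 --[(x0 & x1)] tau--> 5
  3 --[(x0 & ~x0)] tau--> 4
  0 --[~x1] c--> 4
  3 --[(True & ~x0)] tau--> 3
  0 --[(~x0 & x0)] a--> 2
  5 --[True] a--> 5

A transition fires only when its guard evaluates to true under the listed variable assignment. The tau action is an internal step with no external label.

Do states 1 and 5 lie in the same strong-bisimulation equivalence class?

Answer: BISIMILAR

Trace:
Compute ~ classes (split until stable):
  π0 = {{0,1,2,3,4,5}}
  π1 = {{0},{1,3,5},{2},{4}}
  π2 = {{0},{1,5},{2},{3},{4}}
5 equivalence class(es) (converged in 3)
[1]={1,5}  [5]={1,5}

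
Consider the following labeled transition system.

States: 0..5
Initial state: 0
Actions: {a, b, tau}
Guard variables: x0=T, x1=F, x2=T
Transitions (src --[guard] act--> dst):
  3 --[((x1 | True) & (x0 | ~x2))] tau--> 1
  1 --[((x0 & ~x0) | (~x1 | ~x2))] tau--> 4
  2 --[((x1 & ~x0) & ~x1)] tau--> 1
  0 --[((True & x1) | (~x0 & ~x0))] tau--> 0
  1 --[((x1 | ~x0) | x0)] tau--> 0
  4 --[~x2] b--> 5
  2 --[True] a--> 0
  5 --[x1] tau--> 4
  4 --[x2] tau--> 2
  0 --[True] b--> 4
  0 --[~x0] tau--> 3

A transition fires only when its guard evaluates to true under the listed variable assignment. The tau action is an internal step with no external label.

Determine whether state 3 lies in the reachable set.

6 transition(s) survive guard evaluation.
Layer 0: {0}
Layer 1: {4}  now seen {0,4}
Layer 2: {2}  now seen {0,2,4}
Reach set: {0,2,4}

Answer: UNREACHABLE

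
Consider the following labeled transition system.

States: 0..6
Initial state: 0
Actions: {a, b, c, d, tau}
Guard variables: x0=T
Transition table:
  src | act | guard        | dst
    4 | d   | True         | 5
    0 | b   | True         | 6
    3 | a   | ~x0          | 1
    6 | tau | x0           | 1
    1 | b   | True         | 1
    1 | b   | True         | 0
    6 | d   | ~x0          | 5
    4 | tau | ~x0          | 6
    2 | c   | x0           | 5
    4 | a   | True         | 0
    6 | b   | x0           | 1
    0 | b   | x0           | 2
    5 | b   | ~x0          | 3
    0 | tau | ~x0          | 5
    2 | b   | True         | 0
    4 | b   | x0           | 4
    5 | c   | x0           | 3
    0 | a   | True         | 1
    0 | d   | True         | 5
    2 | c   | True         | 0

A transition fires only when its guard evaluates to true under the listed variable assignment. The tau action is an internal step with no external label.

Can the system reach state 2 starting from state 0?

Answer: REACHABLE

Trace:
15 transition(s) survive guard evaluation.
Layer 0: {0}
Layer 1: {1,2,5,6}  now seen {0,1,2,5,6}
Layer 2: {3}  now seen {0,1,2,3,5,6}
Reachable = {0,1,2,3,5,6}
witness 2: b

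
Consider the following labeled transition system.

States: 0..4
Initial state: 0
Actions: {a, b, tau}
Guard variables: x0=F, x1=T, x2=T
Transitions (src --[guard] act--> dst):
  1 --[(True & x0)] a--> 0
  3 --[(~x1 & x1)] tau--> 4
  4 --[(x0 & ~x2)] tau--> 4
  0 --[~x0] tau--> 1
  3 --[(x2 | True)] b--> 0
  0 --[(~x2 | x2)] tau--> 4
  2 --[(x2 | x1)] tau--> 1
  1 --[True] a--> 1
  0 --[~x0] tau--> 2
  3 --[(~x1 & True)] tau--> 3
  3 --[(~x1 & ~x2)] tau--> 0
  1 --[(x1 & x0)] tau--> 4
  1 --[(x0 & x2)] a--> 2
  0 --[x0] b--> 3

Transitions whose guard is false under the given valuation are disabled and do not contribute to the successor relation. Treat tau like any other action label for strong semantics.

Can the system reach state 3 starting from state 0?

Answer: UNREACHABLE

Analysis:
After dropping false guards: 6 live edges.
L0 = {0}
L1 = {1,2,4}  total {0,1,2,4}
R = {0,1,2,4}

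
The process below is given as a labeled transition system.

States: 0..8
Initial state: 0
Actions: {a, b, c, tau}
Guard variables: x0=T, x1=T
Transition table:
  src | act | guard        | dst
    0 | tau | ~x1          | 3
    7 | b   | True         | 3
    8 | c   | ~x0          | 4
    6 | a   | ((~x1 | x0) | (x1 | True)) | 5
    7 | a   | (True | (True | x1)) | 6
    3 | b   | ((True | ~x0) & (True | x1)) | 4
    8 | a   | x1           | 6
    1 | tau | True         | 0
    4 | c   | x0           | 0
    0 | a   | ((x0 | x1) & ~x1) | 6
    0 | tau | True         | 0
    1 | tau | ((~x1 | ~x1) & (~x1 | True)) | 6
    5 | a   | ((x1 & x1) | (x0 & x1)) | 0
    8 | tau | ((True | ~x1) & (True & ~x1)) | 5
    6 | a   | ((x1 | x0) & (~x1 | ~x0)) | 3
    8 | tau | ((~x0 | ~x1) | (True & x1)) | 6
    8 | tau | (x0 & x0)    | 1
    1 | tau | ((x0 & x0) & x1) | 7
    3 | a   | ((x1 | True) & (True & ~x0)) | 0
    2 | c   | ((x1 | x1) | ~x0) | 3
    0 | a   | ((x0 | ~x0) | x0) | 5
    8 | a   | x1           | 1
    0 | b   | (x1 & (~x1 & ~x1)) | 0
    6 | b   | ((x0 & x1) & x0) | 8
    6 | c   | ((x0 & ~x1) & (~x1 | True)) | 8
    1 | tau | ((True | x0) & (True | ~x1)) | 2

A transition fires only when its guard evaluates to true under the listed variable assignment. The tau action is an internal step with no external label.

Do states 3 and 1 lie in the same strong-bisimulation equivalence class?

Compute ~ classes (split until stable):
  P[0] = {{0,1,2,3,4,5,6,7,8}}
  P[1] = {{0,8},{1},{2,4},{3},{5},{6,7}}
  P[2] = {{0},{1},{2},{3},{4},{5},{6},{7},{8}}
stable after 3 split(s): 9 block(s)
[3]={3}  [1]={1}

Answer: NOT BISIMILAR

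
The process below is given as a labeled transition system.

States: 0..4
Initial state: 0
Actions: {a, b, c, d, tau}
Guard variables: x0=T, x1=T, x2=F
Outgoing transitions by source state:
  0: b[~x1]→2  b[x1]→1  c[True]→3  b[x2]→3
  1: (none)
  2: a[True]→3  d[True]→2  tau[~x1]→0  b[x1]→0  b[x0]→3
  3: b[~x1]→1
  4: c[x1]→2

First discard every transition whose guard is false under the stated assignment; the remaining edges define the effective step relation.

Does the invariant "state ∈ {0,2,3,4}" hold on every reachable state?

Allowed set {0,2,3,4}
Reachable = {0,1,3}
  0: ok
  1: outside
  3: ok
counterexample path to 1: b

Answer: INVARIANT VIOLATED at state 1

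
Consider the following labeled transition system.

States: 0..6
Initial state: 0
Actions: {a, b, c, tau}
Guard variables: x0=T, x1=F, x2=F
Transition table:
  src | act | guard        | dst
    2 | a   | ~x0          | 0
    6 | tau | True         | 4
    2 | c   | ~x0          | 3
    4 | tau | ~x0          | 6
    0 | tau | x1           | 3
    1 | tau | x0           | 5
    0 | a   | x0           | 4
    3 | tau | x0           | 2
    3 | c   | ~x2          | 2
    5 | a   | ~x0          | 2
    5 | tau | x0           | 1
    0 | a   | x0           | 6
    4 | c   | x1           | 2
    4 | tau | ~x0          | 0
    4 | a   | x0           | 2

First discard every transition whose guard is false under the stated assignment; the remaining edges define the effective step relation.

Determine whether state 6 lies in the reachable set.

Answer: REACHABLE

Trace:
8 transition(s) survive guard evaluation.
L0 = {0}
L1 = {4,6}  total {0,4,6}
L2 = {2}  total {0,2,4,6}
R = {0,2,4,6}
trace reaching 6: a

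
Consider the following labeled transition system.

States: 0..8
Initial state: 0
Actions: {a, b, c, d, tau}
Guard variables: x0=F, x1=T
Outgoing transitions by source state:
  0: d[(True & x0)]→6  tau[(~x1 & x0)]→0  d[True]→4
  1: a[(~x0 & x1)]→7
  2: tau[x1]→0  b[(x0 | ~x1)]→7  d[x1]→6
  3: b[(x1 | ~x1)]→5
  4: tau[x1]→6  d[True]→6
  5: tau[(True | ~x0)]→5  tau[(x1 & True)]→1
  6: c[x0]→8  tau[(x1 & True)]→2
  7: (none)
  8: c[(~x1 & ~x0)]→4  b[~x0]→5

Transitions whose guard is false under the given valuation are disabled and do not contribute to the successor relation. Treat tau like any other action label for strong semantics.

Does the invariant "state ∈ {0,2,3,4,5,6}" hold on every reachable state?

Answer: INVARIANT HOLDS

Working:
Inv-set: {0,2,3,4,5,6}
Reach set: {0,2,4,6}
  0: safe
  2: safe
  4: safe
  6: safe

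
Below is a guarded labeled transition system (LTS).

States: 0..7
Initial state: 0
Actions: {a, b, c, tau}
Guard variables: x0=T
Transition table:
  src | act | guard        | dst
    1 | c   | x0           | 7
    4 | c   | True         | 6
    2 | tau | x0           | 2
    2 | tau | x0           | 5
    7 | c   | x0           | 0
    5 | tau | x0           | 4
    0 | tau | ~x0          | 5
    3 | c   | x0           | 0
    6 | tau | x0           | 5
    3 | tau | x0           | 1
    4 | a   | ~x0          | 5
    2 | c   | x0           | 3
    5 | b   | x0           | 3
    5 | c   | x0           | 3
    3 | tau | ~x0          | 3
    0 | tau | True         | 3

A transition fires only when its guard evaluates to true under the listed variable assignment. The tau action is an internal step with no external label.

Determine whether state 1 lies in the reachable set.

Answer: REACHABLE

Analysis:
13 transition(s) survive guard evaluation.
depth 0: {0}
depth 1: {3}  total {0,3}
depth 2: {1}  total {0,1,3}
depth 3: {7}  total {0,1,3,7}
R = {0,1,3,7}
Path to 1: tau·tau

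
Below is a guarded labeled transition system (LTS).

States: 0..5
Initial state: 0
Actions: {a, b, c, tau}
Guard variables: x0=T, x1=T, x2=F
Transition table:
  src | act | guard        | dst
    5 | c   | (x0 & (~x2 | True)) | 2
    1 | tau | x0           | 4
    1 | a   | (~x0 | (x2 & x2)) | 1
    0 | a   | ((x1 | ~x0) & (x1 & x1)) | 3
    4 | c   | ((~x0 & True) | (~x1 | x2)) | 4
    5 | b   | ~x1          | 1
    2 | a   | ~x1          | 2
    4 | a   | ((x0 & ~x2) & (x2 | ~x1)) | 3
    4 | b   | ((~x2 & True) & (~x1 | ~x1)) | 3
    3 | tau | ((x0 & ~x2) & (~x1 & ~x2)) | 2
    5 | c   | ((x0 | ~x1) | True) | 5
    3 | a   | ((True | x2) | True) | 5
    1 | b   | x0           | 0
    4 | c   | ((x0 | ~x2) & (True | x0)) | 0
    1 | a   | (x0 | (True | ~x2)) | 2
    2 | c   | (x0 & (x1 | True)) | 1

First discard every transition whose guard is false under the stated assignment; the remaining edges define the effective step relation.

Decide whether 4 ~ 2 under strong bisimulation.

Compute ~ classes (split until stable):
  P[0] = {{0,1,2,3,4,5}}
  P[1] = {{0,3},{1},{2,4,5}}
  P[2] = {{0},{1},{2},{3},{4},{5}}
6 equivalence class(es) (converged in 3)
[4]={4}  [2]={2}

Answer: NOT BISIMILAR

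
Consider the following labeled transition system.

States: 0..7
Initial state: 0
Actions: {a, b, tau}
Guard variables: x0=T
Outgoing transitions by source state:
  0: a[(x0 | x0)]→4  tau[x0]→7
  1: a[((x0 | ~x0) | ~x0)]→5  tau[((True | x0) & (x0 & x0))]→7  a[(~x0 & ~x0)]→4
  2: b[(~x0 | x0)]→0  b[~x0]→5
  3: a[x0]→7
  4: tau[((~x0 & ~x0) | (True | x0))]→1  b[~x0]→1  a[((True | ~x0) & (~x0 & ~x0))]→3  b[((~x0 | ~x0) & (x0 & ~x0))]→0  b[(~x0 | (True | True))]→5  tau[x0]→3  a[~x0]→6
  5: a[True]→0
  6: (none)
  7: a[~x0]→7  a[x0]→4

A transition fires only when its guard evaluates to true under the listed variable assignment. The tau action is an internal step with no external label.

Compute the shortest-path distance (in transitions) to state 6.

Answer: UNREACHABLE

Working:
Breadth-first toward 6:
  depth 0: {0}
  depth 1: {4,7}
  depth 2: {1,3,5}
6 never appears.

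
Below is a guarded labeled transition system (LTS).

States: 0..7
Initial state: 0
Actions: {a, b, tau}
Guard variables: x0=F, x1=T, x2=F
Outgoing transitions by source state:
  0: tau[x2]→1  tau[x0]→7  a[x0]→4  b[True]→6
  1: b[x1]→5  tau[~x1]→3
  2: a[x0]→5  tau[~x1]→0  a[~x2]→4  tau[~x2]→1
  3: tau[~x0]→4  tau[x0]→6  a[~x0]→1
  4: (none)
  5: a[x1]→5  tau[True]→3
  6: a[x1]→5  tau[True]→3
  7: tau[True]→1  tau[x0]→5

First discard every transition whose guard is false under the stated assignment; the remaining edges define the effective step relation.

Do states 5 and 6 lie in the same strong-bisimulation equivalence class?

Answer: BISIMILAR

Analysis:
Refine partition for ~:
  P[0] = {{0,1,2,3,4,5,6,7}}
  P[1] = {{0,1},{2,3,5,6},{4},{7}}
  P[2] = {{0,1},{2},{3},{4},{5,6},{7}}
stable after 3 split(s): 6 block(s)
[5]={5,6}  [6]={5,6}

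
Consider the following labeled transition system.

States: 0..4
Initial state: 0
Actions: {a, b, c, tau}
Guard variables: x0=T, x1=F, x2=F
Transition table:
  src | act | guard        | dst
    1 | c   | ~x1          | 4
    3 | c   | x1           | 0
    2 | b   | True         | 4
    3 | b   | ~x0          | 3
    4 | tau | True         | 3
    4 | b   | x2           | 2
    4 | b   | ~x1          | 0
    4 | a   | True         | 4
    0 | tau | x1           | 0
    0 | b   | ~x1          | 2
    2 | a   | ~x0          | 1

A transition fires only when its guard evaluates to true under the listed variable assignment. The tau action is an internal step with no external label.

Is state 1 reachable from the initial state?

Guard filter leaves 6 enabled edge(s).
depth 0: {0}
depth 1: {2}  total {0,2}
depth 2: {4}  total {0,2,4}
depth 3: {3}  total {0,2,3,4}
Reachable = {0,2,3,4}

Answer: UNREACHABLE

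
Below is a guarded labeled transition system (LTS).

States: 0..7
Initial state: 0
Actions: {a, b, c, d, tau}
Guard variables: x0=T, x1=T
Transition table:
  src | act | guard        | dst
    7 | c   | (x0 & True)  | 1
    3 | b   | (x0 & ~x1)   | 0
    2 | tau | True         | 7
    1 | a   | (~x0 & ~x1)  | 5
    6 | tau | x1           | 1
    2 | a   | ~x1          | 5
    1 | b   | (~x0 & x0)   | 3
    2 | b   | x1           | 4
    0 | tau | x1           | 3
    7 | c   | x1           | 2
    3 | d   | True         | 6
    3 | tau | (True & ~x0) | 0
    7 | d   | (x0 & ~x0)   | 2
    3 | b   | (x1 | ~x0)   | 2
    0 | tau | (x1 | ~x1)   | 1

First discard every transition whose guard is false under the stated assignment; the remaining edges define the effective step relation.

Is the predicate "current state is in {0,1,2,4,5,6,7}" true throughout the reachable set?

Inv-set: {0,1,2,4,5,6,7}
Reachable = {0,1,2,3,4,6,7}
  0: ✓
  1: ✓
  2: ✓
  3: ✗ unsafe
  4: ✓
  6: ✓
  7: ✓
counterexample path to 3: tau

Answer: INVARIANT VIOLATED at state 3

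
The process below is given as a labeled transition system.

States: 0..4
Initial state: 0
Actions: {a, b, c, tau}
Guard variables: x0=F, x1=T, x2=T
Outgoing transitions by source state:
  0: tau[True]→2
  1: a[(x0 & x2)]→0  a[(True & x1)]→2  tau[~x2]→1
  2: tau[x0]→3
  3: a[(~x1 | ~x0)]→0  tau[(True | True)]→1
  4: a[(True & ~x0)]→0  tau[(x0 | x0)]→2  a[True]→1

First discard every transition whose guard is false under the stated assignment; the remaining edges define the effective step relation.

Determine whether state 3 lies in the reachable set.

6 transition(s) survive guard evaluation.
Layer 0: {0}
Layer 1: {2}  now seen {0,2}
R = {0,2}

Answer: UNREACHABLE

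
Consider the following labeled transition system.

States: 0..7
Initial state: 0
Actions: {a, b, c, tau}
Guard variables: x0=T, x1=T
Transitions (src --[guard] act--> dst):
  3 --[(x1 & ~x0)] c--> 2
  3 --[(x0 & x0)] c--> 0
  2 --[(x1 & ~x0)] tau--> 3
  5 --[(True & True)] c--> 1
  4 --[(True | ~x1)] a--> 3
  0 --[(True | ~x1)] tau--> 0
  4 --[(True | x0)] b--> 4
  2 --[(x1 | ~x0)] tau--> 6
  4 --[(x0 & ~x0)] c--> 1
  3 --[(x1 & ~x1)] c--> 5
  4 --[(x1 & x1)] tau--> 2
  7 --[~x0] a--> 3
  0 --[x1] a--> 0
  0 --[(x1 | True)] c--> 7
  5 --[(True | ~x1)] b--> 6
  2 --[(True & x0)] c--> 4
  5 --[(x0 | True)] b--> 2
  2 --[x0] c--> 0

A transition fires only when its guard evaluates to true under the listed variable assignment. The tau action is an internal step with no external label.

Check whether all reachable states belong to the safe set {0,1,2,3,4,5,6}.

Answer: INVARIANT VIOLATED at state 7

Analysis:
Inv-set: {0,1,2,3,4,5,6}
Reach set: {0,7}
  0: safe
  7: outside
witness against invariant: c → 7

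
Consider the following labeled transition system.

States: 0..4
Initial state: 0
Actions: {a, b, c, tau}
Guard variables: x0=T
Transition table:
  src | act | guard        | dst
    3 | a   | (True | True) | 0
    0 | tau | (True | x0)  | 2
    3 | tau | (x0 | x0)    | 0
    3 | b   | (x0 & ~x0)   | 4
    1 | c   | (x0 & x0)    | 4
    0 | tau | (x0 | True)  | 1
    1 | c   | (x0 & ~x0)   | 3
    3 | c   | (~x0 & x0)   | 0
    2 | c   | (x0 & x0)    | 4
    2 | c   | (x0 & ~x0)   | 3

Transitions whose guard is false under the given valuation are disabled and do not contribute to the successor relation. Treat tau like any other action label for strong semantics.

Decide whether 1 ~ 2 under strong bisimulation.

Refine partition for ~:
  P[0] = {{0,1,2,3,4}}
  P[1] = {{0},{1,2},{3},{4}}
Fixed point at round 2; 4 class(es).
class of 1: {1,2}; class of 2: {1,2}

Answer: BISIMILAR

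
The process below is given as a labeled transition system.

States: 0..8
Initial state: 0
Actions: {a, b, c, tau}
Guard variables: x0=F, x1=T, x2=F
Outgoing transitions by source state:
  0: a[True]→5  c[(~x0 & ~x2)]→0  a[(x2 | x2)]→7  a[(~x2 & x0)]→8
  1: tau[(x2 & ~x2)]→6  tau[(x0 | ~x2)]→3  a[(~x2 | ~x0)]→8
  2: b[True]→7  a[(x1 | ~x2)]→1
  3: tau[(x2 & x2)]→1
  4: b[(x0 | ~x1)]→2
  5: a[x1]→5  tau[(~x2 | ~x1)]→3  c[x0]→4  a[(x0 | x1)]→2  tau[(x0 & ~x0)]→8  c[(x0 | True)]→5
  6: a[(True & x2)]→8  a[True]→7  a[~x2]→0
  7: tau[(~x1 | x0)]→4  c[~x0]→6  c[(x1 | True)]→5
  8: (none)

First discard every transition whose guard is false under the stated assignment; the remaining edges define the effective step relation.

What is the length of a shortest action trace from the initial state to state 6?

Breadth-first toward 6:
  Layer 0: {0}
  Layer 1: {5}
  Layer 2: {2,3}
  Layer 3: {1,7}
  Layer 4: {6,8}
6 enters at depth 4; path a·a·b·c

Answer: 4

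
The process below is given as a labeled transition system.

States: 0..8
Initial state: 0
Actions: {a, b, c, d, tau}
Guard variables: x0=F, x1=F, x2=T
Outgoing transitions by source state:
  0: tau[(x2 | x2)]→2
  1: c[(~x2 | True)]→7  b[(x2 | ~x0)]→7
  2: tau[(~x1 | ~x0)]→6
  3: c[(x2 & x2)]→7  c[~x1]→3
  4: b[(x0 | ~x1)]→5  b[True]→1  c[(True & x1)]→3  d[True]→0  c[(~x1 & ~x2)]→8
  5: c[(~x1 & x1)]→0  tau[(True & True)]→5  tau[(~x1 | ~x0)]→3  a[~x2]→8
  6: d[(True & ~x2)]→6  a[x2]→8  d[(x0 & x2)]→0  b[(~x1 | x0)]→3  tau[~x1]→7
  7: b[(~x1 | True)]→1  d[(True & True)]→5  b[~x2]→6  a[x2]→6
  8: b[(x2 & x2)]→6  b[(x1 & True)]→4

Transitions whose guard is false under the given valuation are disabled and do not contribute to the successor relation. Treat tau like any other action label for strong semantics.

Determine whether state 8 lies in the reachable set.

Guard filter leaves 18 enabled edge(s).
depth 0: {0}
depth 1: {2}  cumulative {0,2}
depth 2: {6}  cumulative {0,2,6}
depth 3: {3,7,8}  cumulative {0,2,3,6,7,8}
depth 4: {1,5}  cumulative {0,1,2,3,5,6,7,8}
Reach set: {0,1,2,3,5,6,7,8}
witness 8: tau·tau·a

Answer: REACHABLE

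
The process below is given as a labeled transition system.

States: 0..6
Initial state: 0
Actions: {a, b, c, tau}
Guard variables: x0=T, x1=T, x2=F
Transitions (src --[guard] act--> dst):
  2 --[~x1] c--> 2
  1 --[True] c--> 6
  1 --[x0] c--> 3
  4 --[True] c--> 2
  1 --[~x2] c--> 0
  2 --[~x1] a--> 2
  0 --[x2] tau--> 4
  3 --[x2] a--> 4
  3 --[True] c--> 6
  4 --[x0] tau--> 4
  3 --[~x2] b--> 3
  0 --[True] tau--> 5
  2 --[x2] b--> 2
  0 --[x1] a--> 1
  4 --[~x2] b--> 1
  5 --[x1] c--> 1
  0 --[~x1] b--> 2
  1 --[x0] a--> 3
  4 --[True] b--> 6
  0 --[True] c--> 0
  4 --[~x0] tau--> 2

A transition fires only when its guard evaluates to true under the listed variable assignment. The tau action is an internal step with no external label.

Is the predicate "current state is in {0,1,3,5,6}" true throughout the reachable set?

Answer: INVARIANT HOLDS

Analysis:
Inv-set: {0,1,3,5,6}
R = {0,1,3,5,6}
  0: ok
  1: ok
  3: ok
  5: ok
  6: ok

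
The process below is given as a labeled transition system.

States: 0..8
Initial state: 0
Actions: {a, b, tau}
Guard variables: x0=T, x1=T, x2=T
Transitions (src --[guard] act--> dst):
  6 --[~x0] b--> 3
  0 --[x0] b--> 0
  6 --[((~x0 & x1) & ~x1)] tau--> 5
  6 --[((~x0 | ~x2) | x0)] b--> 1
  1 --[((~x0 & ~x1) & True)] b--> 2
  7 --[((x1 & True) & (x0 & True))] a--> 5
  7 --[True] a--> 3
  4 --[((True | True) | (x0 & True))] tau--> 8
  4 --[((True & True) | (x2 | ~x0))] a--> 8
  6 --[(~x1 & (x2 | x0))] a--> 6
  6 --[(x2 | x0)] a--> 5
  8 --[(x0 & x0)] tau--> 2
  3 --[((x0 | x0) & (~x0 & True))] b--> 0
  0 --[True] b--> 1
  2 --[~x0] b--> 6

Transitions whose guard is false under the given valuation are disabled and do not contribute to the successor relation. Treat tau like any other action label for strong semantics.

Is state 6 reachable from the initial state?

Answer: UNREACHABLE

Working:
9 transition(s) survive guard evaluation.
L0 = {0}
L1 = {1}  now seen {0,1}
R = {0,1}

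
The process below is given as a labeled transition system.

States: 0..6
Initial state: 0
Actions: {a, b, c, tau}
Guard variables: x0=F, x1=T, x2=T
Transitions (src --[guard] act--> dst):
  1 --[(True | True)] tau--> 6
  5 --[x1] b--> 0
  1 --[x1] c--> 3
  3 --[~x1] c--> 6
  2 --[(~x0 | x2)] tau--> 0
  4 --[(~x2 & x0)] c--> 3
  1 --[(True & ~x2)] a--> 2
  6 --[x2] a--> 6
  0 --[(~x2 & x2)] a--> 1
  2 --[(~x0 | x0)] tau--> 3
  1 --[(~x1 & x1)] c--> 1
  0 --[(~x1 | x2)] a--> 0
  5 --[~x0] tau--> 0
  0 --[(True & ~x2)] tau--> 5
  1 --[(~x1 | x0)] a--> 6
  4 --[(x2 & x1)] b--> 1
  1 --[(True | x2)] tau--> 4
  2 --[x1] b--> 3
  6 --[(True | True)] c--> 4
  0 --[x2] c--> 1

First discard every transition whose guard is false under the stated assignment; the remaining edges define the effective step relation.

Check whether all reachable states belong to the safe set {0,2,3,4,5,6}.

Allowed set {0,2,3,4,5,6}
Reach set: {0,1,3,4,6}
  0: ok
  1: ✗ unsafe
  3: ok
  4: ok
  6: ok
reach 1 via c — violates

Answer: INVARIANT VIOLATED at state 1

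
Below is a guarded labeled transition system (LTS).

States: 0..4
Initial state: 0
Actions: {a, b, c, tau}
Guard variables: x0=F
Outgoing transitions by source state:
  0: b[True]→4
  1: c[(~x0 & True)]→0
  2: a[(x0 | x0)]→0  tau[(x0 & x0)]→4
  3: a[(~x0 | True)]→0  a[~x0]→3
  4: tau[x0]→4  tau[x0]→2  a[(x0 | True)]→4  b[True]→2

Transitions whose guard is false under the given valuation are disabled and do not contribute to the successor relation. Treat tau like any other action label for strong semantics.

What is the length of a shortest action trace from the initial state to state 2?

Layered search for 2:
  depth 0: {0}
  depth 1: {4}
  depth 2: {2}
depth(2)=2, e.g. b·b

Answer: 2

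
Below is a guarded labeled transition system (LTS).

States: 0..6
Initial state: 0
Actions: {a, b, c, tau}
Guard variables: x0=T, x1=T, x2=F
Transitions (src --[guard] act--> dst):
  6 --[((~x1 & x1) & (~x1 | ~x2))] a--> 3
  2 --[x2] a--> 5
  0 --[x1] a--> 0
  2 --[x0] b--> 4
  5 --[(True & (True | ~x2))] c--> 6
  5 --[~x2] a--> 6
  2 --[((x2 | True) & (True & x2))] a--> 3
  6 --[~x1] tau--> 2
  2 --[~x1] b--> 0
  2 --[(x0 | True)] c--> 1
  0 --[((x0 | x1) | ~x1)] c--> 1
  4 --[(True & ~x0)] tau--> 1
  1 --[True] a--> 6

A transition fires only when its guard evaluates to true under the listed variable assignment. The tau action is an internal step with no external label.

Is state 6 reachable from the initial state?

After dropping false guards: 7 live edges.
depth 0: {0}
depth 1: {1}  total {0,1}
depth 2: {6}  total {0,1,6}
Reachable = {0,1,6}
Path to 6: c·a

Answer: REACHABLE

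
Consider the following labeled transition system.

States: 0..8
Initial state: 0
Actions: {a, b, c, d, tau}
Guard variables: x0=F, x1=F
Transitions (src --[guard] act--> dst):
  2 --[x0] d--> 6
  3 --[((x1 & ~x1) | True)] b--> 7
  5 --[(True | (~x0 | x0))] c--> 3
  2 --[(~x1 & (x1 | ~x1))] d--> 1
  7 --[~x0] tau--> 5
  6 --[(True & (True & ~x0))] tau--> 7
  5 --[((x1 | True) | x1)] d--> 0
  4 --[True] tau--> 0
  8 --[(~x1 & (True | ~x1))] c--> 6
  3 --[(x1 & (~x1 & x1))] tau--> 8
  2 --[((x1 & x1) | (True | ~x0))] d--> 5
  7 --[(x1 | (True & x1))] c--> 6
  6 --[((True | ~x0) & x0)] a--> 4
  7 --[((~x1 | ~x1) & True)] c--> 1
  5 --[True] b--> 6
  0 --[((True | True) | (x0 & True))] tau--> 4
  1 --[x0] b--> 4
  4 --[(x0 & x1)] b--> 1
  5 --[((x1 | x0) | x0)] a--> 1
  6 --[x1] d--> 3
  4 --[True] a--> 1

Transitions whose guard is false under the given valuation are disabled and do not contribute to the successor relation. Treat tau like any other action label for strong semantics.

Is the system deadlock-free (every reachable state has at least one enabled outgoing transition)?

R = {0,1,4}
  0: tau→4  [1 exit(s)]
  1: ∅  [STUCK]
  4: a→1  tau→0  [2 exit(s)]
Path to 1: tau·a

Answer: DEADLOCK at state 1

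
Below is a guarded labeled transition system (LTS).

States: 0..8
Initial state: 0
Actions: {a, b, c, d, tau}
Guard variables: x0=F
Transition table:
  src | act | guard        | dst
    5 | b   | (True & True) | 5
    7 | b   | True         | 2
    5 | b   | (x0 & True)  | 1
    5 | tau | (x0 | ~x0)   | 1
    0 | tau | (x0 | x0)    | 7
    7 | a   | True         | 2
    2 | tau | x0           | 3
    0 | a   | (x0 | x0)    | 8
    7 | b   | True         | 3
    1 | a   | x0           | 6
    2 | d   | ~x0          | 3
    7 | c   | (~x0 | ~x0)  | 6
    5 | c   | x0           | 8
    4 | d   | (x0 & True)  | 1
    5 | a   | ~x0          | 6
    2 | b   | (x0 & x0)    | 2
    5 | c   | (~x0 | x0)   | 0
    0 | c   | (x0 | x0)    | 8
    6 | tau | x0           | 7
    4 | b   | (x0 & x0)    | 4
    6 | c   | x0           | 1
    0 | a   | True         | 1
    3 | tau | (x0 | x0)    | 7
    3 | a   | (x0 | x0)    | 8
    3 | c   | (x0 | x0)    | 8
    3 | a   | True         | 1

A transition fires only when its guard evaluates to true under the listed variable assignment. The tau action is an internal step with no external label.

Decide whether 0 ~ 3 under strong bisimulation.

Answer: BISIMILAR

Trace:
Compute ~ classes (split until stable):
  round 0: {{0,1,2,3,4,5,6,7,8}}
  round 1: {{0,3},{1,4,6,8},{2},{5},{7}}
5 equivalence class(es) (converged in 2)
0∈{0,3}, 3∈{0,3}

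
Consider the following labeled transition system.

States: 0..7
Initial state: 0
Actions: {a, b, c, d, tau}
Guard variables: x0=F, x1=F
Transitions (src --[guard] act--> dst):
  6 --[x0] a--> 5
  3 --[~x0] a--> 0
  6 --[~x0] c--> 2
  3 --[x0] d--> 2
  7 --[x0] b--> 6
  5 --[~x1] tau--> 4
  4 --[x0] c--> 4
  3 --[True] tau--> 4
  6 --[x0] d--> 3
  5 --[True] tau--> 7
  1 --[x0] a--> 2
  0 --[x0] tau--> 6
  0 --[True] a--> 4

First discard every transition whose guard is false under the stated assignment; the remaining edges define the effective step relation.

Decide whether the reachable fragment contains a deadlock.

Answer: DEADLOCK at state 4

Working:
R = {0,4}
  0: a→4  [1 out]
  4: ∅  [STUCK]
witness 4: a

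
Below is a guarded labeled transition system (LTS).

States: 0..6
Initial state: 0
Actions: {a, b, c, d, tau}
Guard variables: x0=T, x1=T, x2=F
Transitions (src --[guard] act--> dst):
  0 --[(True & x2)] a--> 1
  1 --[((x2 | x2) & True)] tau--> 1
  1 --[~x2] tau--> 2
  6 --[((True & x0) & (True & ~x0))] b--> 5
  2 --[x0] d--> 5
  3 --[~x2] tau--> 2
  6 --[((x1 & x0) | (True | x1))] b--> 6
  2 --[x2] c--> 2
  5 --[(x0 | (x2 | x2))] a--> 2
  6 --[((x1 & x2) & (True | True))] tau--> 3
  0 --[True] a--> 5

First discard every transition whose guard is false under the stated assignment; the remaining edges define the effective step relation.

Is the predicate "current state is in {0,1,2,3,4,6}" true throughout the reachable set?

Answer: INVARIANT VIOLATED at state 5

Analysis:
Safe = {0,1,2,3,4,6}
R = {0,2,5}
  0: ok
  2: ok
  5: VIOLATES
witness against invariant: a → 5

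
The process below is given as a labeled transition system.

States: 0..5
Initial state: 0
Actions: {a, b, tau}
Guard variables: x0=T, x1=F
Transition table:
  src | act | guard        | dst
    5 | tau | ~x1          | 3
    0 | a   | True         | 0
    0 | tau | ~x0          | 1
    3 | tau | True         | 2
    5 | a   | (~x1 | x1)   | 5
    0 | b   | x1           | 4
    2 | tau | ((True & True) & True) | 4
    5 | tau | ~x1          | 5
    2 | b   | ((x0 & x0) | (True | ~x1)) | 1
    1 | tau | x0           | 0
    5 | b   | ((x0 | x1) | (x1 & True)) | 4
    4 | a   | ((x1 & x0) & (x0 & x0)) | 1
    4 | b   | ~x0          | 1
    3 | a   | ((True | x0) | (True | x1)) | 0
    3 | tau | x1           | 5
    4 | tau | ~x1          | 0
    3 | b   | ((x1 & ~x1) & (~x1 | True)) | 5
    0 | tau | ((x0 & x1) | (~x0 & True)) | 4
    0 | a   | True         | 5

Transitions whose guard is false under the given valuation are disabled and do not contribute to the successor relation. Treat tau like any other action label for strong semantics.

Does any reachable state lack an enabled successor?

Answer: DEADLOCK-FREE

Trace:
R = {0,1,2,3,4,5}
  0: a→0  a→5  [2 exit(s)]
  1: tau→0  [1 exit(s)]
  2: b→1  tau→4  [2 exit(s)]
  3: a→0  tau→2  [2 exit(s)]
  4: tau→0  [1 exit(s)]
  5: a→5  b→4  tau→3  tau→5  [4 exit(s)]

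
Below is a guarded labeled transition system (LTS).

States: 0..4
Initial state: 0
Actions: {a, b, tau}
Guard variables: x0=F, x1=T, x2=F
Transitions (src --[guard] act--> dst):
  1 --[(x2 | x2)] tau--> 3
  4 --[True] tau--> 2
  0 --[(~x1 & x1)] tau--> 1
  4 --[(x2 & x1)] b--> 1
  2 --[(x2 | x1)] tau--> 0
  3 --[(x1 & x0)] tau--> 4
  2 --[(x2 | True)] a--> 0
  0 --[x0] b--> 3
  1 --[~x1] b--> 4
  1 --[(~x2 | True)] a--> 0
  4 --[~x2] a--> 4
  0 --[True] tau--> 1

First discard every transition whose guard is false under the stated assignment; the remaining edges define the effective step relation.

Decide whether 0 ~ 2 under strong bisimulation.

Answer: NOT BISIMILAR

Trace:
Compute ~ classes (split until stable):
  π0 = {{0,1,2,3,4}}
  π1 = {{0},{1},{2,4},{3}}
  π2 = {{0},{1},{2},{3},{4}}
Fixed point at round 3; 5 class(es).
class of 0: {0}; class of 2: {2}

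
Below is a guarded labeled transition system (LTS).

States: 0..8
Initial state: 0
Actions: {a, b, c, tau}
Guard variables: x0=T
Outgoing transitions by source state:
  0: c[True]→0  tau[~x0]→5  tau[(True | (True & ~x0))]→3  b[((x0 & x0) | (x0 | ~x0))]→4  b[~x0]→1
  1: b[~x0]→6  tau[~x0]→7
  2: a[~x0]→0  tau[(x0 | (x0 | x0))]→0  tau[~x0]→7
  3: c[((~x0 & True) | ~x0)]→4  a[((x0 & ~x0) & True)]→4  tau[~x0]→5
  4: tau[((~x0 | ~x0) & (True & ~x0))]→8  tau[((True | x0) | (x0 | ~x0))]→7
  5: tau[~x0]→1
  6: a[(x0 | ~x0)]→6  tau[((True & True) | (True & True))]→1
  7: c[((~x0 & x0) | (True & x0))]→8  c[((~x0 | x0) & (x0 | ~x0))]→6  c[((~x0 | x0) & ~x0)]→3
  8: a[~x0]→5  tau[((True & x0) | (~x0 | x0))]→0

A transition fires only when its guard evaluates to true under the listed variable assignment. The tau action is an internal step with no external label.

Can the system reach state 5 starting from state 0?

After dropping false guards: 10 live edges.
depth 0: {0}
depth 1: {3,4}  cumulative {0,3,4}
depth 2: {7}  cumulative {0,3,4,7}
depth 3: {6,8}  cumulative {0,3,4,6,7,8}
depth 4: {1}  cumulative {0,1,3,4,6,7,8}
Reach set: {0,1,3,4,6,7,8}

Answer: UNREACHABLE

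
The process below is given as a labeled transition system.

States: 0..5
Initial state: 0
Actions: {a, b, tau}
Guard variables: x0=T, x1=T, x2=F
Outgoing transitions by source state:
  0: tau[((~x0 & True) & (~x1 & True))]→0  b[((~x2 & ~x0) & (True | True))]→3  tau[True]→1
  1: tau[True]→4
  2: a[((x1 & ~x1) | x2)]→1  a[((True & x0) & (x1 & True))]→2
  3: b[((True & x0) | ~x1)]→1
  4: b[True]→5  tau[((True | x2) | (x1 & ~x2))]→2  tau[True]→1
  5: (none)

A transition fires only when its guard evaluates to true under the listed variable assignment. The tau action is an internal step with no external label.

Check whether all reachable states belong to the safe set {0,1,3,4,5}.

Safe = {0,1,3,4,5}
R = {0,1,2,4,5}
  0: safe
  1: safe
  2: VIOLATES
  4: safe
  5: safe
witness against invariant: tau·tau·tau → 2

Answer: INVARIANT VIOLATED at state 2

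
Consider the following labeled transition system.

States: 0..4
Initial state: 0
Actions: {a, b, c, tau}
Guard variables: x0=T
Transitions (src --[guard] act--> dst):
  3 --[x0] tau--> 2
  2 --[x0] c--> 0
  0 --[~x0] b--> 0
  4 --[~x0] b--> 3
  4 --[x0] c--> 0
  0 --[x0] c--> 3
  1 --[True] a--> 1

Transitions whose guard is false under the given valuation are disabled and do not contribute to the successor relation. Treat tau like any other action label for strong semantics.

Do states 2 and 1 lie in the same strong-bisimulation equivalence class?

Refine partition for ~:
  P[0] = {{0,1,2,3,4}}
  P[1] = {{0,2,4},{1},{3}}
  P[2] = {{0},{1},{2,4},{3}}
stable after 3 split(s): 4 block(s)
[2]={2,4}  [1]={1}

Answer: NOT BISIMILAR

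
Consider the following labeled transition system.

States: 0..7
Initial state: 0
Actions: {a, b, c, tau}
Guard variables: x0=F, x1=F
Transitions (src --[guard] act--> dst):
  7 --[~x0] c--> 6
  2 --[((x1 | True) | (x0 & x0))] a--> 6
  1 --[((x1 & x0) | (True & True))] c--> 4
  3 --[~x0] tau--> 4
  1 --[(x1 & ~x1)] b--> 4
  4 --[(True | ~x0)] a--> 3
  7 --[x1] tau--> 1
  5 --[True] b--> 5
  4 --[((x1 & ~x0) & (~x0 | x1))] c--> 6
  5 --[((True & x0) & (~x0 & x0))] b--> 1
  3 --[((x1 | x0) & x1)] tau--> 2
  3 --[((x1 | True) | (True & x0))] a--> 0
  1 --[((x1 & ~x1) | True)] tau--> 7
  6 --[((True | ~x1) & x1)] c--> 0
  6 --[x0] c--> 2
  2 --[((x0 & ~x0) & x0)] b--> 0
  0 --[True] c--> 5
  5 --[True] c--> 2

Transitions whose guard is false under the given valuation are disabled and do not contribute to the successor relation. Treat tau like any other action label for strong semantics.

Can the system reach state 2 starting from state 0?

10 transition(s) survive guard evaluation.
depth 0: {0}
depth 1: {5}  now seen {0,5}
depth 2: {2}  now seen {0,2,5}
depth 3: {6}  now seen {0,2,5,6}
Reach set: {0,2,5,6}
witness 2: c·c

Answer: REACHABLE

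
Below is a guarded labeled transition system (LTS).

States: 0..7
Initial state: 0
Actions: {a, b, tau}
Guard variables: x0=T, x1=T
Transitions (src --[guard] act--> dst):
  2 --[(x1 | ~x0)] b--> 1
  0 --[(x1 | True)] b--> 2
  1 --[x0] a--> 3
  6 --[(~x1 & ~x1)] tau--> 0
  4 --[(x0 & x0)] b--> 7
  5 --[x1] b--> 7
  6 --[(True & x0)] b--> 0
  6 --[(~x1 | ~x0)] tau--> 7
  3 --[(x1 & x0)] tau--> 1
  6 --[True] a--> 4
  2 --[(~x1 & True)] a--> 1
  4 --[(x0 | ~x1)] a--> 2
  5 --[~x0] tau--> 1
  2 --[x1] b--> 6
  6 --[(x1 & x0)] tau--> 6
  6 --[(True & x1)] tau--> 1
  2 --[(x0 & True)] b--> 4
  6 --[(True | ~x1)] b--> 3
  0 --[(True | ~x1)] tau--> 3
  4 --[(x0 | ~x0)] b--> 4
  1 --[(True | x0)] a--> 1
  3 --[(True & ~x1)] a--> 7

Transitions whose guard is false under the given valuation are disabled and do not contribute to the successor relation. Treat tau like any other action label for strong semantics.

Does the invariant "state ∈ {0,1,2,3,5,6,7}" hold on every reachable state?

Allowed set {0,1,2,3,5,6,7}
R = {0,1,2,3,4,6,7}
  0: ok
  1: ok
  2: ok
  3: ok
  4: outside
  6: ok
  7: ok
counterexample path to 4: b·b

Answer: INVARIANT VIOLATED at state 4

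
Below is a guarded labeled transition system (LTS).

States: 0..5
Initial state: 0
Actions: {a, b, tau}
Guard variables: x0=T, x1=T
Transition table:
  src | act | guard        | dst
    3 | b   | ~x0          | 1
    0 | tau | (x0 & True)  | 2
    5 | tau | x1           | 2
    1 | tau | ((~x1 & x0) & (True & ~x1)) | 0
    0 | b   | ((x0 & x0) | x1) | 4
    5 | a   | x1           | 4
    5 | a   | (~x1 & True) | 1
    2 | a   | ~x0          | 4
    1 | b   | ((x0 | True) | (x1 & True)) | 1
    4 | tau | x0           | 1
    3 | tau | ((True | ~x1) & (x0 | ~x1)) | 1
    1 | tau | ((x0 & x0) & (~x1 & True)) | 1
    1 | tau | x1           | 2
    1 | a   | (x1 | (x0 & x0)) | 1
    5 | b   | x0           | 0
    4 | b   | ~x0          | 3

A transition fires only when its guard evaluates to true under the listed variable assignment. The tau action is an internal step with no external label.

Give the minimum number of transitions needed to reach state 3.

Layered search for 3:
  Layer 0: {0}
  Layer 1: {2,4}
  Layer 2: {1}
3 never appears.

Answer: UNREACHABLE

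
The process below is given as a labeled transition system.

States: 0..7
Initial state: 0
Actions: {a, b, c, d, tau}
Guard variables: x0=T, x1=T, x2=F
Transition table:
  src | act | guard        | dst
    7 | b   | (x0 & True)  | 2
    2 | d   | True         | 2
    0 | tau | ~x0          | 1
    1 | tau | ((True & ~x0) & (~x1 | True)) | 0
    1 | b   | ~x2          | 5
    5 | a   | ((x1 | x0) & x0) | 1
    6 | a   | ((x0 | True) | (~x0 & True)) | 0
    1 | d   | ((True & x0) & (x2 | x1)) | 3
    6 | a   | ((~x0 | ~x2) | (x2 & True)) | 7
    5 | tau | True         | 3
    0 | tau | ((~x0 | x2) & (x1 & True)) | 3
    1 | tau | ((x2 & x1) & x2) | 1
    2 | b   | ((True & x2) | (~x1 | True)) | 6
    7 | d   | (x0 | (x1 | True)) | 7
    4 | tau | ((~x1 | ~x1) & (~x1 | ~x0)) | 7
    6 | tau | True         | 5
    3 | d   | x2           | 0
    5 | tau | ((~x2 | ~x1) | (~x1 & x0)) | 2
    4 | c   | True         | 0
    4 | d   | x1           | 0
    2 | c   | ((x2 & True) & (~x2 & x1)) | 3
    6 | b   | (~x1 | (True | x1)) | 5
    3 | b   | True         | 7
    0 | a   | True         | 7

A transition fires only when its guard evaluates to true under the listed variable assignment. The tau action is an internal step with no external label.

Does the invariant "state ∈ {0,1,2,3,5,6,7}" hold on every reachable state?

Answer: INVARIANT HOLDS

Analysis:
Safe = {0,1,2,3,5,6,7}
Reach set: {0,1,2,3,5,6,7}
  0: ✓
  1: ✓
  2: ✓
  3: ✓
  5: ✓
  6: ✓
  7: ✓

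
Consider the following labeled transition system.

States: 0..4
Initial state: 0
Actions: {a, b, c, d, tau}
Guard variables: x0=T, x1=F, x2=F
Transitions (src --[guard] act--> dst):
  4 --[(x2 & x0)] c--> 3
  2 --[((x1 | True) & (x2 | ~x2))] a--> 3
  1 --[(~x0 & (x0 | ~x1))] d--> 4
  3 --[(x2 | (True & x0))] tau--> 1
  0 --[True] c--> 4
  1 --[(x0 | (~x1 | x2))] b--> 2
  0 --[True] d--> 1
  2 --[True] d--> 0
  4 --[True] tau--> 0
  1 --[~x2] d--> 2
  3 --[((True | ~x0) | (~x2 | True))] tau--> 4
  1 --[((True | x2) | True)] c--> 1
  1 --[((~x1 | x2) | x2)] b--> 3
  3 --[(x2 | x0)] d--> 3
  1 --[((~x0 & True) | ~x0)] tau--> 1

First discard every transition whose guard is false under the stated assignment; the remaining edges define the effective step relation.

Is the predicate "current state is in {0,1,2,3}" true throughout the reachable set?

Answer: INVARIANT VIOLATED at state 4

Analysis:
Allowed set {0,1,2,3}
Reachable = {0,1,2,3,4}
  0: safe
  1: safe
  2: safe
  3: safe
  4: VIOLATES
counterexample path to 4: c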